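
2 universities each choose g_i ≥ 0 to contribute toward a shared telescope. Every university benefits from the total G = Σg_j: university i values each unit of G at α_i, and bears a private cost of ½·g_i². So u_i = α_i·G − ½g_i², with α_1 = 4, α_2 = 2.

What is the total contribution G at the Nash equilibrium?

6

University i's FOC: ∂u_i/∂g_i = α_i − g_i = 0, so g_i* = α_i.
NE contributions = (4, 2); G = 6.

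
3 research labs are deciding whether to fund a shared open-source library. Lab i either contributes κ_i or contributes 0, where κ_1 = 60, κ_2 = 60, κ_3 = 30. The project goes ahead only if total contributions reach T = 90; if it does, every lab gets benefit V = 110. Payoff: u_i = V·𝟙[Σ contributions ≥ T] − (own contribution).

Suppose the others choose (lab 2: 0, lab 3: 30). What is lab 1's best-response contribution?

Others' total = 30. Contributing 60 brings total to 90 ≥ 90: gain V − κ_1 = 50.
Best response: 60.

60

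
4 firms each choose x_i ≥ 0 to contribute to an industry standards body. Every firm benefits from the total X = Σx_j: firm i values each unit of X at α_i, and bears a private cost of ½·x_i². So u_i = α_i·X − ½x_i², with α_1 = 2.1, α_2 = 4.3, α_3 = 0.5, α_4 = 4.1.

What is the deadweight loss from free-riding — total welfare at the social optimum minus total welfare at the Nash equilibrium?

140.98

Firm i's FOC: ∂u_i/∂x_i = α_i − x_i = 0, so x_i* = α_i.
NE contributions = (2.1, 4.3, 0.5, 4.1); X = 11.
W^NE = (Σα)·X − ½Σα_i² = 11² − ½·39.96 = 101.02.
Planner sets x_i = Σα_j = 11 for every i, so X^SO = 4·11 = 44.
W^SO = (Σα)·X^SO − ½·4·(Σα)² = (4/2)·11² = 242.
Deadweight loss = W^SO − W^NE = 140.98.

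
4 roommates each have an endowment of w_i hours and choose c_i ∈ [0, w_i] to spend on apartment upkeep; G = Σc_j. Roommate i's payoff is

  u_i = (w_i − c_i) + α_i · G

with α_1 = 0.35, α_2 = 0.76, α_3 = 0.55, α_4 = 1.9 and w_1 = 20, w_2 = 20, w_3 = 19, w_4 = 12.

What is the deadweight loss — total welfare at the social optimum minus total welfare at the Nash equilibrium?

∂u_i/∂c_i = α_i − 1, so roommate i contributes w_i if α_i > 1, else 0.
α_i > 1 for i ∈ {4}; NE contributions (0, 0, 0, 12), G = 12.
W^NE = Σw_i − G^NE + (Σα_i)·G^NE = 71 + 2.56·12 = 101.72.
Planner: ∂(Σu_j)/∂c_i = Σα_j − 1 = 2.56 > 0, so everyone contributes w_i; G^SO = 71, W^SO = 71 + 2.56·71 = 252.76.
Deadweight loss = 151.04.

151.04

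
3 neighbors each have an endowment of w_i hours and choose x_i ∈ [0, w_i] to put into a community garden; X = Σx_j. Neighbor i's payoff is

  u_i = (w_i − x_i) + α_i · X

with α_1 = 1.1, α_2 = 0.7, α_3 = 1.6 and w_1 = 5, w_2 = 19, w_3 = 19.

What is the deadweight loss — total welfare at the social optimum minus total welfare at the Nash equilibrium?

45.6

∂u_i/∂x_i = α_i − 1, so neighbor i contributes w_i if α_i > 1, else 0.
α_i > 1 for i ∈ {1, 3}; NE contributions (5, 0, 19), X = 24.
W^NE = Σw_i − X^NE + (Σα_i)·X^NE = 43 + 2.4·24 = 100.6.
Planner: ∂(Σu_j)/∂x_i = Σα_j − 1 = 2.4 > 0, so everyone contributes w_i; X^SO = 43, W^SO = 43 + 2.4·43 = 146.2.
Deadweight loss = 45.6.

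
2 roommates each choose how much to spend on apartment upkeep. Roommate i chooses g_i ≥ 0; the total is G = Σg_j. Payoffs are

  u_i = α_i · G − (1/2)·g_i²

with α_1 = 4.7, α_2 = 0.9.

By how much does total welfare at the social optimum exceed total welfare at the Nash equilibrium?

11.45

Roommate i's FOC: ∂u_i/∂g_i = α_i − g_i = 0, so g_i* = α_i.
NE contributions = (4.7, 0.9); G = 5.6.
W^NE = (Σα)·G − ½Σα_i² = 5.6² − ½·22.9 = 19.91.
Planner sets g_i = Σα_j = 5.6 for every i, so G^SO = 2·5.6 = 11.2.
W^SO = (Σα)·G^SO − ½·2·(Σα)² = (2/2)·5.6² = 31.36.
Deadweight loss = W^SO − W^NE = 11.45.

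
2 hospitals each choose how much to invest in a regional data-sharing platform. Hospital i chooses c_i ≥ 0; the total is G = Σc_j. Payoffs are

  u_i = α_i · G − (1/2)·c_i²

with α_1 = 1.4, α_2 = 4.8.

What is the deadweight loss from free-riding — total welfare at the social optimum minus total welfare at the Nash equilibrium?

Hospital i's FOC: ∂u_i/∂c_i = α_i − c_i = 0, so c_i* = α_i.
NE contributions = (1.4, 4.8); G = 6.2.
W^NE = (Σα)·G − ½Σα_i² = 6.2² − ½·25 = 25.94.
Planner sets c_i = Σα_j = 6.2 for every i, so G^SO = 2·6.2 = 12.4.
W^SO = (Σα)·G^SO − ½·2·(Σα)² = (2/2)·6.2² = 38.44.
Deadweight loss = W^SO − W^NE = 12.5.

12.5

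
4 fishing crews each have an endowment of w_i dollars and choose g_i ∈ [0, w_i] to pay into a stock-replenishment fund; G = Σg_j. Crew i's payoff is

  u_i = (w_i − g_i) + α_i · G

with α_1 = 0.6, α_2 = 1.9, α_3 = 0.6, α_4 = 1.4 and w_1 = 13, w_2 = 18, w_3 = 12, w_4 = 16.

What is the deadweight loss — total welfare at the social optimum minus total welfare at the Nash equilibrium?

87.5

∂u_i/∂g_i = α_i − 1, so crew i contributes w_i if α_i > 1, else 0.
α_i > 1 for i ∈ {2, 4}; NE contributions (0, 18, 0, 16), G = 34.
W^NE = Σw_i − G^NE + (Σα_i)·G^NE = 59 + 3.5·34 = 178.
Planner: ∂(Σu_j)/∂g_i = Σα_j − 1 = 3.5 > 0, so everyone contributes w_i; G^SO = 59, W^SO = 59 + 3.5·59 = 265.5.
Deadweight loss = 87.5.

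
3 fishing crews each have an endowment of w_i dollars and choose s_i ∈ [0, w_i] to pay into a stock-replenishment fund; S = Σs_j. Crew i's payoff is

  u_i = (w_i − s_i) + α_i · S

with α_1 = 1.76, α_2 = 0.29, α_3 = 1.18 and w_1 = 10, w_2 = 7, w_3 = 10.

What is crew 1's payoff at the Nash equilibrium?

35.2

∂u_i/∂s_i = α_i − 1, so crew i contributes w_i if α_i > 1, else 0.
α_i > 1 for i ∈ {1, 3}; NE contributions (10, 0, 10), S = 20.
u_1 = (10 − 10) + 1.76·20 = 35.2.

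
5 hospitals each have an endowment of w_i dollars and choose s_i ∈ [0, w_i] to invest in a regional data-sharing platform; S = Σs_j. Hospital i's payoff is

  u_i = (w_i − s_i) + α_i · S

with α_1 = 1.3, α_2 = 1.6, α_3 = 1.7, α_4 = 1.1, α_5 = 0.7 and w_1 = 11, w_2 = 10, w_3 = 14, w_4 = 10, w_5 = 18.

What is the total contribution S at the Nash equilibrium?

∂u_i/∂s_i = α_i − 1, so hospital i contributes w_i if α_i > 1, else 0.
α_i > 1 for i ∈ {1, 2, 3, 4}; NE contributions (11, 10, 14, 10, 0), S = 45.

45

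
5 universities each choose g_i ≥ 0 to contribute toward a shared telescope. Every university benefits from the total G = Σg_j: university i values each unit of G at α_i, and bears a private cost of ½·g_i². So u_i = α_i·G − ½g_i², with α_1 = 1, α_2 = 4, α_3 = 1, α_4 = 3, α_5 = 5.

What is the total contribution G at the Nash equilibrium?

University i's FOC: ∂u_i/∂g_i = α_i − g_i = 0, so g_i* = α_i.
NE contributions = (1, 4, 1, 3, 5); G = 14.

14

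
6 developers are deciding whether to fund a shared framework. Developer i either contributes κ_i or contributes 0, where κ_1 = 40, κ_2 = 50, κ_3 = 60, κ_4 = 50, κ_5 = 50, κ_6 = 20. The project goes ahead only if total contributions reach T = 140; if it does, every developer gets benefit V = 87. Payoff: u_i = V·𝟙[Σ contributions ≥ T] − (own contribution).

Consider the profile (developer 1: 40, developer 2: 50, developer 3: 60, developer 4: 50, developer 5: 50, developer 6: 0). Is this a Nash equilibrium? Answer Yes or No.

No

Total = 250 ≥ 140: provided.
Developer 1 (pledges 40, payoff 47): dropping to 0 → total 210, payoff 87. Profitable deviation.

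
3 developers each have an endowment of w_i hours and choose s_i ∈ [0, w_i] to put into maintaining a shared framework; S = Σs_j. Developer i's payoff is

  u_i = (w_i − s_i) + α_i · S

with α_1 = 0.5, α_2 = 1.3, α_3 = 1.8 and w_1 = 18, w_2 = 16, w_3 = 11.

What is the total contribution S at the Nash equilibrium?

27

∂u_i/∂s_i = α_i − 1, so developer i contributes w_i if α_i > 1, else 0.
α_i > 1 for i ∈ {2, 3}; NE contributions (0, 16, 11), S = 27.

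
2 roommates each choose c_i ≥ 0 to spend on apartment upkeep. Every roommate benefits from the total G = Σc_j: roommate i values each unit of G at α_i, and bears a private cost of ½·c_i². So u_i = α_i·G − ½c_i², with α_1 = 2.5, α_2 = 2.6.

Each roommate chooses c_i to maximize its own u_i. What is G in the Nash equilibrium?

5.1

Roommate i's FOC: ∂u_i/∂c_i = α_i − c_i = 0, so c_i* = α_i.
NE contributions = (2.5, 2.6); G = 5.1.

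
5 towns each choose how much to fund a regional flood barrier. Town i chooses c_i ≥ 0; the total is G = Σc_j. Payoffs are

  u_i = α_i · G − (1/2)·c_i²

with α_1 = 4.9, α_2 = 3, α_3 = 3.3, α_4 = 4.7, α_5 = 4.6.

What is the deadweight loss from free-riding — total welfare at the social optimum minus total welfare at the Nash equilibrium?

Town i's FOC: ∂u_i/∂c_i = α_i − c_i = 0, so c_i* = α_i.
NE contributions = (4.9, 3, 3.3, 4.7, 4.6); G = 20.5.
W^NE = (Σα)·G − ½Σα_i² = 20.5² − ½·87.15 = 376.675.
Planner sets c_i = Σα_j = 20.5 for every i, so G^SO = 5·20.5 = 102.5.
W^SO = (Σα)·G^SO − ½·5·(Σα)² = (5/2)·20.5² = 1050.625.
Deadweight loss = W^SO − W^NE = 673.95.

673.95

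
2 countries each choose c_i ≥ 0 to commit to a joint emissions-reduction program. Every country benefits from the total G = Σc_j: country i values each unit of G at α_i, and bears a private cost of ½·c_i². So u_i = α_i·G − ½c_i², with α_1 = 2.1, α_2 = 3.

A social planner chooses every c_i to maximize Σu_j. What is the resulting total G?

Planner FOC: ∂(Σu_j)/∂c_i = (Σα_j) − c_i = 0, so c_i^SO = Σα_j = 5.1 for every i; G^SO = 10.2.

10.2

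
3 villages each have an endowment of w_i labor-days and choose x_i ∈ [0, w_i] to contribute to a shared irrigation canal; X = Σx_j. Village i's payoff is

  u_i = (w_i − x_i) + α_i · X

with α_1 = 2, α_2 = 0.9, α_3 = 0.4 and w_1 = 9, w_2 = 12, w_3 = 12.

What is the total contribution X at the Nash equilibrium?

∂u_i/∂x_i = α_i − 1, so village i contributes w_i if α_i > 1, else 0.
α_i > 1 for i ∈ {1}; NE contributions (9, 0, 0), X = 9.

9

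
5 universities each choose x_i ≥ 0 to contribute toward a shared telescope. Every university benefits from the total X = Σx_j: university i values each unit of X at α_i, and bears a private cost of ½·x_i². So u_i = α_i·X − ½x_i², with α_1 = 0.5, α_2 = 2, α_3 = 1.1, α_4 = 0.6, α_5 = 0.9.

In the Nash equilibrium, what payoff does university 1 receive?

2.425

University i's FOC: ∂u_i/∂x_i = α_i − x_i = 0, so x_i* = α_i.
NE contributions = (0.5, 2, 1.1, 0.6, 0.9); X = 5.1.
u_1 = α_1·X − ½·(x_1)² = 0.5·5.1 − ½·0.5² = 2.425.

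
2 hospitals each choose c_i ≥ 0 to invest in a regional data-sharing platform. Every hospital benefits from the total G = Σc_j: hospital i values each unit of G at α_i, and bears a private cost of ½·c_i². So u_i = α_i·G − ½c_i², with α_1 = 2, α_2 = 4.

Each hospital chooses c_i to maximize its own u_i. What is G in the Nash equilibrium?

6

Hospital i's FOC: ∂u_i/∂c_i = α_i − c_i = 0, so c_i* = α_i.
NE contributions = (2, 4); G = 6.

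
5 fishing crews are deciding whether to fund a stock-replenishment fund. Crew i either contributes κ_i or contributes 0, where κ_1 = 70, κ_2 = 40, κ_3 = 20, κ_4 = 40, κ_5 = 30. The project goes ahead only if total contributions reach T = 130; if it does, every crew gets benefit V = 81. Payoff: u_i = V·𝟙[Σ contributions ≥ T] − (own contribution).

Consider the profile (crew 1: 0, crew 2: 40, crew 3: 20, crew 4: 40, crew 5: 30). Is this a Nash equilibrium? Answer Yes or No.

Yes

Total = 130 ≥ 130: provided.
Crew 1 (pledges 0, payoff 81): pledging 70 → total 200, payoff 11. No gain.
Crew 2 (pledges 40, payoff 41): dropping to 0 → total 90, payoff 0. No gain.
Crew 3 (pledges 20, payoff 61): dropping to 0 → total 110, payoff 0. No gain.
Crew 4 (pledges 40, payoff 41): dropping to 0 → total 90, payoff 0. No gain.
Crew 5 (pledges 30, payoff 51): dropping to 0 → total 100, payoff 0. No gain.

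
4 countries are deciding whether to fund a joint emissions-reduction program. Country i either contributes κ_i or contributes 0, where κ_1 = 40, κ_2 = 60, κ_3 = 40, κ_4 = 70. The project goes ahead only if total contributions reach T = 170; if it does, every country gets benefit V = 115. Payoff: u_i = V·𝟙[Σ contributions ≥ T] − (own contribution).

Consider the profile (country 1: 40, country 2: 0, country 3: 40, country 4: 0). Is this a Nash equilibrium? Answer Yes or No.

No

Total = 80 < 170: not provided.
Country 1 (pledges 40, payoff -40): dropping to 0 → total 40, payoff 0. Profitable deviation.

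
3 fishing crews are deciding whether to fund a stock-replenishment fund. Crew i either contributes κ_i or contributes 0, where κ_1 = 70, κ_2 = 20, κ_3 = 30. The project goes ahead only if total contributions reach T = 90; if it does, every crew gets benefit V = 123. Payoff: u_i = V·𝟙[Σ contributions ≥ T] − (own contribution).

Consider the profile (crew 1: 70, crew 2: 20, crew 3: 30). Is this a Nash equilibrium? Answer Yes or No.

No

Total = 120 ≥ 90: provided.
Crew 1 (pledges 70, payoff 53): dropping to 0 → total 50, payoff 0. No gain.
Crew 2 (pledges 20, payoff 103): dropping to 0 → total 100, payoff 123. Profitable deviation.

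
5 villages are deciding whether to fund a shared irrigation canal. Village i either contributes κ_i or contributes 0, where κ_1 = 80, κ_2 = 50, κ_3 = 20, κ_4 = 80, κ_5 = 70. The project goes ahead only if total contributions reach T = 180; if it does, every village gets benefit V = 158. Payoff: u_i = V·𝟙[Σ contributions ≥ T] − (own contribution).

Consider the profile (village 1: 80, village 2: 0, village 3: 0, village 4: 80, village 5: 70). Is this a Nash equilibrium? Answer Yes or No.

Yes

Total = 230 ≥ 180: provided.
Village 1 (pledges 80, payoff 78): dropping to 0 → total 150, payoff 0. No gain.
Village 2 (pledges 0, payoff 158): pledging 50 → total 280, payoff 108. No gain.
Village 3 (pledges 0, payoff 158): pledging 20 → total 250, payoff 138. No gain.
Village 4 (pledges 80, payoff 78): dropping to 0 → total 150, payoff 0. No gain.
Village 5 (pledges 70, payoff 88): dropping to 0 → total 160, payoff 0. No gain.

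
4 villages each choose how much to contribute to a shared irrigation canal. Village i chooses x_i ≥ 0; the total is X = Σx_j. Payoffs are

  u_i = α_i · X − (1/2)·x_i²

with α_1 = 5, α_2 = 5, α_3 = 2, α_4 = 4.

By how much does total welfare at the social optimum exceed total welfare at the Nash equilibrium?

Village i's FOC: ∂u_i/∂x_i = α_i − x_i = 0, so x_i* = α_i.
NE contributions = (5, 5, 2, 4); X = 16.
W^NE = (Σα)·X − ½Σα_i² = 16² − ½·70 = 221.
Planner sets x_i = Σα_j = 16 for every i, so X^SO = 4·16 = 64.
W^SO = (Σα)·X^SO − ½·4·(Σα)² = (4/2)·16² = 512.
Deadweight loss = W^SO − W^NE = 291.

291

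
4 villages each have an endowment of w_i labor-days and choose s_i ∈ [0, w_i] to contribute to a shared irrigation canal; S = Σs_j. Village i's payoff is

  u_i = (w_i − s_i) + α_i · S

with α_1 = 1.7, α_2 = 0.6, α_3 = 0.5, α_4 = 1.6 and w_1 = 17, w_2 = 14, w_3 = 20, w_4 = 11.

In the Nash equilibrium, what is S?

28

∂u_i/∂s_i = α_i − 1, so village i contributes w_i if α_i > 1, else 0.
α_i > 1 for i ∈ {1, 4}; NE contributions (17, 0, 0, 11), S = 28.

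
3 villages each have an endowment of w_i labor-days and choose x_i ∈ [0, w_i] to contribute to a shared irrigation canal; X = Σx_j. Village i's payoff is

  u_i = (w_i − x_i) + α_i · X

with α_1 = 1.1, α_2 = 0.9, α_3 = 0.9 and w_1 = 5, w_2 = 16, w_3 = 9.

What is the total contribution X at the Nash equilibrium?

∂u_i/∂x_i = α_i − 1, so village i contributes w_i if α_i > 1, else 0.
α_i > 1 for i ∈ {1}; NE contributions (5, 0, 0), X = 5.

5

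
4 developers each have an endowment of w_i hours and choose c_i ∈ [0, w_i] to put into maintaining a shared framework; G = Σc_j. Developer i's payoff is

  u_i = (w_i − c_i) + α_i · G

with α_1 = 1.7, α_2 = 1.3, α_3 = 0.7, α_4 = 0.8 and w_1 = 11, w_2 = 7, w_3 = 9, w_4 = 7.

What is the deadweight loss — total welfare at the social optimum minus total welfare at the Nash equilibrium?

∂u_i/∂c_i = α_i − 1, so developer i contributes w_i if α_i > 1, else 0.
α_i > 1 for i ∈ {1, 2}; NE contributions (11, 7, 0, 0), G = 18.
W^NE = Σw_i − G^NE + (Σα_i)·G^NE = 34 + 3.5·18 = 97.
Planner: ∂(Σu_j)/∂c_i = Σα_j − 1 = 3.5 > 0, so everyone contributes w_i; G^SO = 34, W^SO = 34 + 3.5·34 = 153.
Deadweight loss = 56.

56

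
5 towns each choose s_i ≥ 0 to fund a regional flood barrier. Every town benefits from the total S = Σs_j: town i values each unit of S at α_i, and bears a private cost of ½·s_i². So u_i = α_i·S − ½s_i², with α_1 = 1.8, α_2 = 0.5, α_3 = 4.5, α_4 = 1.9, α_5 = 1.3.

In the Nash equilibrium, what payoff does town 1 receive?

Town i's FOC: ∂u_i/∂s_i = α_i − s_i = 0, so s_i* = α_i.
NE contributions = (1.8, 0.5, 4.5, 1.9, 1.3); S = 10.
u_1 = α_1·S − ½·(s_1)² = 1.8·10 − ½·1.8² = 16.38.

16.38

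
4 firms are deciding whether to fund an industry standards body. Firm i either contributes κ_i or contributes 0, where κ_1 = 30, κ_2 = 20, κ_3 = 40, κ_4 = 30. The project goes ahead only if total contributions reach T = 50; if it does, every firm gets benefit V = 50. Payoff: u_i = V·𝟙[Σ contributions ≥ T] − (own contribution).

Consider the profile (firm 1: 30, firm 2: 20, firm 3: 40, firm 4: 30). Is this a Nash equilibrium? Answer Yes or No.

No

Total = 120 ≥ 50: provided.
Firm 1 (pledges 30, payoff 20): dropping to 0 → total 90, payoff 50. Profitable deviation.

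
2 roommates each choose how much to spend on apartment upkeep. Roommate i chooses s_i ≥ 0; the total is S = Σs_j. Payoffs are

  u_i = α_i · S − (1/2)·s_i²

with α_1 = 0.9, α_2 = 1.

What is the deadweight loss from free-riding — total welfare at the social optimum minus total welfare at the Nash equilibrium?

Roommate i's FOC: ∂u_i/∂s_i = α_i − s_i = 0, so s_i* = α_i.
NE contributions = (0.9, 1); S = 1.9.
W^NE = (Σα)·S − ½Σα_i² = 1.9² − ½·1.81 = 2.705.
Planner sets s_i = Σα_j = 1.9 for every i, so S^SO = 2·1.9 = 3.8.
W^SO = (Σα)·S^SO − ½·2·(Σα)² = (2/2)·1.9² = 3.61.
Deadweight loss = W^SO − W^NE = 0.905.

0.905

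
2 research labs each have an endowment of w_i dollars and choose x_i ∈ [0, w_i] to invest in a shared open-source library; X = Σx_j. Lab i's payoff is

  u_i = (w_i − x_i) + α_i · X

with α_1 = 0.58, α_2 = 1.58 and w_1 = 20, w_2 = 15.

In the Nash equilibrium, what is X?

∂u_i/∂x_i = α_i − 1, so lab i contributes w_i if α_i > 1, else 0.
α_i > 1 for i ∈ {2}; NE contributions (0, 15), X = 15.

15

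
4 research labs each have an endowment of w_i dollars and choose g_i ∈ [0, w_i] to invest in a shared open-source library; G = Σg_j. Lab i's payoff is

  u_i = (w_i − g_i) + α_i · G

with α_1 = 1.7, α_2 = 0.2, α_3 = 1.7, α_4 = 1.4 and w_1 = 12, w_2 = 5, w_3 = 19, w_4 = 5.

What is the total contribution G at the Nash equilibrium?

36

∂u_i/∂g_i = α_i − 1, so lab i contributes w_i if α_i > 1, else 0.
α_i > 1 for i ∈ {1, 3, 4}; NE contributions (12, 0, 19, 5), G = 36.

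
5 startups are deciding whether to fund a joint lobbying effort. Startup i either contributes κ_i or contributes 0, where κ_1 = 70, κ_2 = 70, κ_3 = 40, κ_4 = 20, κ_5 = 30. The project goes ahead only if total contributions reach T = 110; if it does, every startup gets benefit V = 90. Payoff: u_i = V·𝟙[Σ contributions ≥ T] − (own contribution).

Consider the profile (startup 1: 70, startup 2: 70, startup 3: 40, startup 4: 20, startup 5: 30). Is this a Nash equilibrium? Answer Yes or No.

No

Total = 230 ≥ 110: provided.
Startup 1 (pledges 70, payoff 20): dropping to 0 → total 160, payoff 90. Profitable deviation.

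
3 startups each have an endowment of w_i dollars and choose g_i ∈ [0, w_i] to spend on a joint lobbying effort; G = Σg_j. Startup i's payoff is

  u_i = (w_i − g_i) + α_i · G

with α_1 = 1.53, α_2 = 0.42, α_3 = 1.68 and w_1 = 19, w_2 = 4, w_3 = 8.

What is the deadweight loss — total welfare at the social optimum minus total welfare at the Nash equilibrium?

∂u_i/∂g_i = α_i − 1, so startup i contributes w_i if α_i > 1, else 0.
α_i > 1 for i ∈ {1, 3}; NE contributions (19, 0, 8), G = 27.
W^NE = Σw_i − G^NE + (Σα_i)·G^NE = 31 + 2.63·27 = 102.01.
Planner: ∂(Σu_j)/∂g_i = Σα_j − 1 = 2.63 > 0, so everyone contributes w_i; G^SO = 31, W^SO = 31 + 2.63·31 = 112.53.
Deadweight loss = 10.52.

10.52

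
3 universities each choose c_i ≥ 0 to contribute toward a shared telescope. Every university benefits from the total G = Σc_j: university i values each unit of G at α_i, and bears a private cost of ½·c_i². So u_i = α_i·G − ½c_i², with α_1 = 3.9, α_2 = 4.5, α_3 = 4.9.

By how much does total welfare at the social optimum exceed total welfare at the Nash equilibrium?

118.18

University i's FOC: ∂u_i/∂c_i = α_i − c_i = 0, so c_i* = α_i.
NE contributions = (3.9, 4.5, 4.9); G = 13.3.
W^NE = (Σα)·G − ½Σα_i² = 13.3² − ½·59.47 = 147.155.
Planner sets c_i = Σα_j = 13.3 for every i, so G^SO = 3·13.3 = 39.9.
W^SO = (Σα)·G^SO − ½·3·(Σα)² = (3/2)·13.3² = 265.335.
Deadweight loss = W^SO − W^NE = 118.18.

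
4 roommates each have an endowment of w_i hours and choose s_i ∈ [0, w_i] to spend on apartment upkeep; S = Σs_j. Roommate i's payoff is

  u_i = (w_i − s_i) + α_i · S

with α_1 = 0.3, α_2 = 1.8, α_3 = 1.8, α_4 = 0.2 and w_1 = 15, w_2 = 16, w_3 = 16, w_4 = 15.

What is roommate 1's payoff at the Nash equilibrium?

∂u_i/∂s_i = α_i − 1, so roommate i contributes w_i if α_i > 1, else 0.
α_i > 1 for i ∈ {2, 3}; NE contributions (0, 16, 16, 0), S = 32.
u_1 = (15 − 0) + 0.3·32 = 24.6.

24.6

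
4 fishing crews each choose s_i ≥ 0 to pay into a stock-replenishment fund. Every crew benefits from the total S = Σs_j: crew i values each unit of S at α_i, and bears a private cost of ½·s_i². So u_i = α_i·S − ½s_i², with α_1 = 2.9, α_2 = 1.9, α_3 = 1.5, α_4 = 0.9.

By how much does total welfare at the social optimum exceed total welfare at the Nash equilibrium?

Crew i's FOC: ∂u_i/∂s_i = α_i − s_i = 0, so s_i* = α_i.
NE contributions = (2.9, 1.9, 1.5, 0.9); S = 7.2.
W^NE = (Σα)·S − ½Σα_i² = 7.2² − ½·15.08 = 44.3.
Planner sets s_i = Σα_j = 7.2 for every i, so S^SO = 4·7.2 = 28.8.
W^SO = (Σα)·S^SO − ½·4·(Σα)² = (4/2)·7.2² = 103.68.
Deadweight loss = W^SO − W^NE = 59.38.

59.38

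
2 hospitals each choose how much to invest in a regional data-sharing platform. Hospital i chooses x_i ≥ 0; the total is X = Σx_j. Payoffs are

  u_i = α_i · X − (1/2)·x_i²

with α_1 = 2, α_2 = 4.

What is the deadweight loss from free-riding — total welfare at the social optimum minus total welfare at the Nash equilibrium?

Hospital i's FOC: ∂u_i/∂x_i = α_i − x_i = 0, so x_i* = α_i.
NE contributions = (2, 4); X = 6.
W^NE = (Σα)·X − ½Σα_i² = 6² − ½·20 = 26.
Planner sets x_i = Σα_j = 6 for every i, so X^SO = 2·6 = 12.
W^SO = (Σα)·X^SO − ½·2·(Σα)² = (2/2)·6² = 36.
Deadweight loss = W^SO − W^NE = 10.

10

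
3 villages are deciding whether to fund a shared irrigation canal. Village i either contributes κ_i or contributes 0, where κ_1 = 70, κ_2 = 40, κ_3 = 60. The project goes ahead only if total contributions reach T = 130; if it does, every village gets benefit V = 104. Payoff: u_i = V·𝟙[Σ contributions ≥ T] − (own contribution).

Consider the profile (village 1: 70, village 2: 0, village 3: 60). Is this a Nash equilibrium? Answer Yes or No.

Total = 130 ≥ 130: provided.
Village 1 (pledges 70, payoff 34): dropping to 0 → total 60, payoff 0. No gain.
Village 2 (pledges 0, payoff 104): pledging 40 → total 170, payoff 64. No gain.
Village 3 (pledges 60, payoff 44): dropping to 0 → total 70, payoff 0. No gain.

Yes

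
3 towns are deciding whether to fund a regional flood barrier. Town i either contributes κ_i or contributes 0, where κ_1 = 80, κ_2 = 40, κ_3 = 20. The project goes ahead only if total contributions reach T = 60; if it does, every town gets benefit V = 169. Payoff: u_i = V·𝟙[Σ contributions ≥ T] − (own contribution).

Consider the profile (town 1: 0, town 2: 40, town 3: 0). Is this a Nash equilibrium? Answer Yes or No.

No

Total = 40 < 60: not provided.
Town 1 (pledges 0, payoff 0): pledging 80 → total 120, payoff 89. Profitable deviation.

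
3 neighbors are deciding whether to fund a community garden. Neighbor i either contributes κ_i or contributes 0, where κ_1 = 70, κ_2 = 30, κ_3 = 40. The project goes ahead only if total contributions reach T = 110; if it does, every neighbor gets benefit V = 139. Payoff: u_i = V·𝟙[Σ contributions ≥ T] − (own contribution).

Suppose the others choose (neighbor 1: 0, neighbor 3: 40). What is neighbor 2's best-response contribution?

Others' total = 40. Even contributing 30 gives 70 < 110: no benefit either way.
Best response: 0.

0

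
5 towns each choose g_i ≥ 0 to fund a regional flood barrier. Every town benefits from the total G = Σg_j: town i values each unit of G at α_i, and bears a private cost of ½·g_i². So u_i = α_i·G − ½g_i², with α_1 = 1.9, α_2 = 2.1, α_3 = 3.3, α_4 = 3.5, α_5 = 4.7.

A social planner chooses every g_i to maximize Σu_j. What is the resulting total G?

Planner FOC: ∂(Σu_j)/∂g_i = (Σα_j) − g_i = 0, so g_i^SO = Σα_j = 15.5 for every i; G^SO = 77.5.

77.5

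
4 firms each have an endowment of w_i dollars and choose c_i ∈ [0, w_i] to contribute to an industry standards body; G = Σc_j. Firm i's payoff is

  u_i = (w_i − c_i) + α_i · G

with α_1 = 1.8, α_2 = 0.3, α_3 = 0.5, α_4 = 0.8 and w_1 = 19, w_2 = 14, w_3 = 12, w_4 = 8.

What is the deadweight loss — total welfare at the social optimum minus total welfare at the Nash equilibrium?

∂u_i/∂c_i = α_i − 1, so firm i contributes w_i if α_i > 1, else 0.
α_i > 1 for i ∈ {1}; NE contributions (19, 0, 0, 0), G = 19.
W^NE = Σw_i − G^NE + (Σα_i)·G^NE = 53 + 2.4·19 = 98.6.
Planner: ∂(Σu_j)/∂c_i = Σα_j − 1 = 2.4 > 0, so everyone contributes w_i; G^SO = 53, W^SO = 53 + 2.4·53 = 180.2.
Deadweight loss = 81.6.

81.6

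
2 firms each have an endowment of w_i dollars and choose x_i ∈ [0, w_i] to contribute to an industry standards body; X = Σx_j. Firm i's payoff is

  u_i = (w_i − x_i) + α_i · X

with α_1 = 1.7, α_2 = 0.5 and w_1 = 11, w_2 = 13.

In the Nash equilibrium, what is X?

∂u_i/∂x_i = α_i − 1, so firm i contributes w_i if α_i > 1, else 0.
α_i > 1 for i ∈ {1}; NE contributions (11, 0), X = 11.

11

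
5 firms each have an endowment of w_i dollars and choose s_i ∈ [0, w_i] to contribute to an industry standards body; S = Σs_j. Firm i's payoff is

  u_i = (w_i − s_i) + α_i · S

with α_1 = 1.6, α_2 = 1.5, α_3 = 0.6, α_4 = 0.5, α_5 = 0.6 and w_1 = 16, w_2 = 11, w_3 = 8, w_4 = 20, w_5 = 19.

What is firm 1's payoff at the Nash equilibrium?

∂u_i/∂s_i = α_i − 1, so firm i contributes w_i if α_i > 1, else 0.
α_i > 1 for i ∈ {1, 2}; NE contributions (16, 11, 0, 0, 0), S = 27.
u_1 = (16 − 16) + 1.6·27 = 43.2.

43.2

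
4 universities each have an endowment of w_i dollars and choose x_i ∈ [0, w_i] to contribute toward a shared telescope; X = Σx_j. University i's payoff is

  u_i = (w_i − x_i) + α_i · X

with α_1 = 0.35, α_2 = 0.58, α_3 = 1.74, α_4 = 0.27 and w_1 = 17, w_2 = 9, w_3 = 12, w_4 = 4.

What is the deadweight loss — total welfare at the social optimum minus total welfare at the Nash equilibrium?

58.2

∂u_i/∂x_i = α_i − 1, so university i contributes w_i if α_i > 1, else 0.
α_i > 1 for i ∈ {3}; NE contributions (0, 0, 12, 0), X = 12.
W^NE = Σw_i − X^NE + (Σα_i)·X^NE = 42 + 1.94·12 = 65.28.
Planner: ∂(Σu_j)/∂x_i = Σα_j − 1 = 1.94 > 0, so everyone contributes w_i; X^SO = 42, W^SO = 42 + 1.94·42 = 123.48.
Deadweight loss = 58.2.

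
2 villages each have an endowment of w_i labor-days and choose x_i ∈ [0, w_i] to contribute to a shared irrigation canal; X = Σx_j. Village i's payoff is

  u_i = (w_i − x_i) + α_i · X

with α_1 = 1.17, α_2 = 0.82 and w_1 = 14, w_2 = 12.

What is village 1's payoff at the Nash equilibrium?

16.38

∂u_i/∂x_i = α_i − 1, so village i contributes w_i if α_i > 1, else 0.
α_i > 1 for i ∈ {1}; NE contributions (14, 0), X = 14.
u_1 = (14 − 14) + 1.17·14 = 16.38.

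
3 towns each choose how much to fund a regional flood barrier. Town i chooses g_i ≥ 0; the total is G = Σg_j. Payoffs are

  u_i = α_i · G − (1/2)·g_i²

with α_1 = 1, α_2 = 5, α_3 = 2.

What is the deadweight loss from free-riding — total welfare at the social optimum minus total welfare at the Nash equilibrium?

47

Town i's FOC: ∂u_i/∂g_i = α_i − g_i = 0, so g_i* = α_i.
NE contributions = (1, 5, 2); G = 8.
W^NE = (Σα)·G − ½Σα_i² = 8² − ½·30 = 49.
Planner sets g_i = Σα_j = 8 for every i, so G^SO = 3·8 = 24.
W^SO = (Σα)·G^SO − ½·3·(Σα)² = (3/2)·8² = 96.
Deadweight loss = W^SO − W^NE = 47.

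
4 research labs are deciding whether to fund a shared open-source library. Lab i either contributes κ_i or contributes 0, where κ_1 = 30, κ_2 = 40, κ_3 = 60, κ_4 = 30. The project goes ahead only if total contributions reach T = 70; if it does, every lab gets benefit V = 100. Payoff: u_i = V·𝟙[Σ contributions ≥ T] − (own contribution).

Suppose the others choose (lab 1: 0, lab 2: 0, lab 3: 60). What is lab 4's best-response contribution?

Others' total = 60. Contributing 30 brings total to 90 ≥ 70: gain V − κ_4 = 70.
Best response: 30.

30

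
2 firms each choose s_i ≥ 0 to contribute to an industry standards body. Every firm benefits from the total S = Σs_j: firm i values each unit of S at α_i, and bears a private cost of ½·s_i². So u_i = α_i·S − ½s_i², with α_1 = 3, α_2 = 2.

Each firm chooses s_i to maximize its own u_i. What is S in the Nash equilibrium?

5

Firm i's FOC: ∂u_i/∂s_i = α_i − s_i = 0, so s_i* = α_i.
NE contributions = (3, 2); S = 5.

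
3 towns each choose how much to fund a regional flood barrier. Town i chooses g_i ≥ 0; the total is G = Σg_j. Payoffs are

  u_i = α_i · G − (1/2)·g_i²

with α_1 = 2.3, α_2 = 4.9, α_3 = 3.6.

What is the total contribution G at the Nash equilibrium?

10.8

Town i's FOC: ∂u_i/∂g_i = α_i − g_i = 0, so g_i* = α_i.
NE contributions = (2.3, 4.9, 3.6); G = 10.8.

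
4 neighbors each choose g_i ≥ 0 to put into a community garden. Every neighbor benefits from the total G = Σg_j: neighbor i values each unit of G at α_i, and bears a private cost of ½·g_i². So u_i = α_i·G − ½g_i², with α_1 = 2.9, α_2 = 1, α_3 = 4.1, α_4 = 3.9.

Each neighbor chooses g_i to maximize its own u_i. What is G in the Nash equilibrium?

Neighbor i's FOC: ∂u_i/∂g_i = α_i − g_i = 0, so g_i* = α_i.
NE contributions = (2.9, 1, 4.1, 3.9); G = 11.9.

11.9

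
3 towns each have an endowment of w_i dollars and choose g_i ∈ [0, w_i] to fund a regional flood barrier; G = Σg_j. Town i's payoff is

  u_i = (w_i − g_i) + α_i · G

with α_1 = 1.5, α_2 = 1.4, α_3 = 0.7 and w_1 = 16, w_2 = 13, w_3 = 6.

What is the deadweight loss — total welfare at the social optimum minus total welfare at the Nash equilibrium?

15.6

∂u_i/∂g_i = α_i − 1, so town i contributes w_i if α_i > 1, else 0.
α_i > 1 for i ∈ {1, 2}; NE contributions (16, 13, 0), G = 29.
W^NE = Σw_i − G^NE + (Σα_i)·G^NE = 35 + 2.6·29 = 110.4.
Planner: ∂(Σu_j)/∂g_i = Σα_j − 1 = 2.6 > 0, so everyone contributes w_i; G^SO = 35, W^SO = 35 + 2.6·35 = 126.
Deadweight loss = 15.6.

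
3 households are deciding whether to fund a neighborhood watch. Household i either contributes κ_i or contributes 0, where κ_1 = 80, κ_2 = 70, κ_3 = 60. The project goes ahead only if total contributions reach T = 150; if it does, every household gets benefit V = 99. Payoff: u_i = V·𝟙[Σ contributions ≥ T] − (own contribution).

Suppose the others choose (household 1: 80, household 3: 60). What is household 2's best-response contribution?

70

Others' total = 140. Contributing 70 brings total to 210 ≥ 150: gain V − κ_2 = 29.
Best response: 70.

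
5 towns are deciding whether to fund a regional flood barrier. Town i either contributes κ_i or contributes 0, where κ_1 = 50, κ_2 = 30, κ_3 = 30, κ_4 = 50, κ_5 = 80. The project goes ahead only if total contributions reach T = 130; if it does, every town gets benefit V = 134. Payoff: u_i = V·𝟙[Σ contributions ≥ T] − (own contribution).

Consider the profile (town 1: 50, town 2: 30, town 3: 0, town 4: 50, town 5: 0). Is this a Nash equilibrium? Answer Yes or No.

Total = 130 ≥ 130: provided.
Town 1 (pledges 50, payoff 84): dropping to 0 → total 80, payoff 0. No gain.
Town 2 (pledges 30, payoff 104): dropping to 0 → total 100, payoff 0. No gain.
Town 3 (pledges 0, payoff 134): pledging 30 → total 160, payoff 104. No gain.
Town 4 (pledges 50, payoff 84): dropping to 0 → total 80, payoff 0. No gain.
Town 5 (pledges 0, payoff 134): pledging 80 → total 210, payoff 54. No gain.

Yes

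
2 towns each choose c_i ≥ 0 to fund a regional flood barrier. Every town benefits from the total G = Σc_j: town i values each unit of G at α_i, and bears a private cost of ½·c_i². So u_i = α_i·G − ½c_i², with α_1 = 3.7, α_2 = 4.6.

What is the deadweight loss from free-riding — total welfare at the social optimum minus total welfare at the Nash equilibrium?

17.425

Town i's FOC: ∂u_i/∂c_i = α_i − c_i = 0, so c_i* = α_i.
NE contributions = (3.7, 4.6); G = 8.3.
W^NE = (Σα)·G − ½Σα_i² = 8.3² − ½·34.85 = 51.465.
Planner sets c_i = Σα_j = 8.3 for every i, so G^SO = 2·8.3 = 16.6.
W^SO = (Σα)·G^SO − ½·2·(Σα)² = (2/2)·8.3² = 68.89.
Deadweight loss = W^SO − W^NE = 17.425.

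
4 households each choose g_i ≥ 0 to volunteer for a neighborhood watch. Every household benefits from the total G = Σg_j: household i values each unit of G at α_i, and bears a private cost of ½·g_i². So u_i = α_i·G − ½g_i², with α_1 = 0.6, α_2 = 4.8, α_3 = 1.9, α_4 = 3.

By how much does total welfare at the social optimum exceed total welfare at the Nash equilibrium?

Household i's FOC: ∂u_i/∂g_i = α_i − g_i = 0, so g_i* = α_i.
NE contributions = (0.6, 4.8, 1.9, 3); G = 10.3.
W^NE = (Σα)·G − ½Σα_i² = 10.3² − ½·36.01 = 88.085.
Planner sets g_i = Σα_j = 10.3 for every i, so G^SO = 4·10.3 = 41.2.
W^SO = (Σα)·G^SO − ½·4·(Σα)² = (4/2)·10.3² = 212.18.
Deadweight loss = W^SO − W^NE = 124.095.

124.095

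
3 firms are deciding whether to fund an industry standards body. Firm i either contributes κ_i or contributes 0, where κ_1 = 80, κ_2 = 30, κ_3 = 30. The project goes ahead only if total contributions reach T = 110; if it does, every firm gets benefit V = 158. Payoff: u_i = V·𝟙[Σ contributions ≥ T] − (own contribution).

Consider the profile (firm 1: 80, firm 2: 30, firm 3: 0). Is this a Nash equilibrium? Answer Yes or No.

Total = 110 ≥ 110: provided.
Firm 1 (pledges 80, payoff 78): dropping to 0 → total 30, payoff 0. No gain.
Firm 2 (pledges 30, payoff 128): dropping to 0 → total 80, payoff 0. No gain.
Firm 3 (pledges 0, payoff 158): pledging 30 → total 140, payoff 128. No gain.

Yes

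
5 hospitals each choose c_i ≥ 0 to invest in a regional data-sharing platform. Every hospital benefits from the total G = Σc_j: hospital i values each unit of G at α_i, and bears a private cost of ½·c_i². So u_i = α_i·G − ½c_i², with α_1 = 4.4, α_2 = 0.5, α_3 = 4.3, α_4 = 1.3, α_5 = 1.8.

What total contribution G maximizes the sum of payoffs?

Planner FOC: ∂(Σu_j)/∂c_i = (Σα_j) − c_i = 0, so c_i^SO = Σα_j = 12.3 for every i; G^SO = 61.5.

61.5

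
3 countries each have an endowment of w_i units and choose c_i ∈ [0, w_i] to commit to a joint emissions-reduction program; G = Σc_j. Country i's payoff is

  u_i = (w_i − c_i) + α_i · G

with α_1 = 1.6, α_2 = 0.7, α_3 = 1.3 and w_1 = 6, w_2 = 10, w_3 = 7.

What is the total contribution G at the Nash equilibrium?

13

∂u_i/∂c_i = α_i − 1, so country i contributes w_i if α_i > 1, else 0.
α_i > 1 for i ∈ {1, 3}; NE contributions (6, 0, 7), G = 13.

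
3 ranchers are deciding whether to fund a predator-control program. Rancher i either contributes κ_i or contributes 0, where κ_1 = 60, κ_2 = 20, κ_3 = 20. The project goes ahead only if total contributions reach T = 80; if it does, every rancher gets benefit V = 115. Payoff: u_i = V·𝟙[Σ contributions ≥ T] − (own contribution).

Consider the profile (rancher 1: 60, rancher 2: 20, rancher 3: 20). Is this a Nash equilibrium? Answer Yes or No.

No

Total = 100 ≥ 80: provided.
Rancher 1 (pledges 60, payoff 55): dropping to 0 → total 40, payoff 0. No gain.
Rancher 2 (pledges 20, payoff 95): dropping to 0 → total 80, payoff 115. Profitable deviation.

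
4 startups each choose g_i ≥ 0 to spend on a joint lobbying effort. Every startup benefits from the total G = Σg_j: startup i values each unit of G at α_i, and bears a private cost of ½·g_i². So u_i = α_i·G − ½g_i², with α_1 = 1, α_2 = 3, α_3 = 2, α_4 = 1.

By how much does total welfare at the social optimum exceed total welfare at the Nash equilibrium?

Startup i's FOC: ∂u_i/∂g_i = α_i − g_i = 0, so g_i* = α_i.
NE contributions = (1, 3, 2, 1); G = 7.
W^NE = (Σα)·G − ½Σα_i² = 7² − ½·15 = 41.5.
Planner sets g_i = Σα_j = 7 for every i, so G^SO = 4·7 = 28.
W^SO = (Σα)·G^SO − ½·4·(Σα)² = (4/2)·7² = 98.
Deadweight loss = W^SO − W^NE = 56.5.

56.5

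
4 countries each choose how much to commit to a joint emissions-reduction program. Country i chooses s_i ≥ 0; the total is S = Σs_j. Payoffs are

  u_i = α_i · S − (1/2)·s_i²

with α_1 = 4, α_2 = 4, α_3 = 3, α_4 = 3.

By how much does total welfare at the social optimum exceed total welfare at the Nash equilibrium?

Country i's FOC: ∂u_i/∂s_i = α_i − s_i = 0, so s_i* = α_i.
NE contributions = (4, 4, 3, 3); S = 14.
W^NE = (Σα)·S − ½Σα_i² = 14² − ½·50 = 171.
Planner sets s_i = Σα_j = 14 for every i, so S^SO = 4·14 = 56.
W^SO = (Σα)·S^SO − ½·4·(Σα)² = (4/2)·14² = 392.
Deadweight loss = W^SO − W^NE = 221.

221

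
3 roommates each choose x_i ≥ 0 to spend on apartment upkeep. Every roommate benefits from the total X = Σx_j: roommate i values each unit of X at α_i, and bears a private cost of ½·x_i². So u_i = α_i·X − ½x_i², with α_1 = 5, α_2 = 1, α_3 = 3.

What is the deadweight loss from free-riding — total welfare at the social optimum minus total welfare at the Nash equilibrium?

58

Roommate i's FOC: ∂u_i/∂x_i = α_i − x_i = 0, so x_i* = α_i.
NE contributions = (5, 1, 3); X = 9.
W^NE = (Σα)·X − ½Σα_i² = 9² − ½·35 = 63.5.
Planner sets x_i = Σα_j = 9 for every i, so X^SO = 3·9 = 27.
W^SO = (Σα)·X^SO − ½·3·(Σα)² = (3/2)·9² = 121.5.
Deadweight loss = W^SO − W^NE = 58.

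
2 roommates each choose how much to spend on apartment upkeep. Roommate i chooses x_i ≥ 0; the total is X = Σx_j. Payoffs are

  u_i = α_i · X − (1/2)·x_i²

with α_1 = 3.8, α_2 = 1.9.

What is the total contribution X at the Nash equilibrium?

Roommate i's FOC: ∂u_i/∂x_i = α_i − x_i = 0, so x_i* = α_i.
NE contributions = (3.8, 1.9); X = 5.7.

5.7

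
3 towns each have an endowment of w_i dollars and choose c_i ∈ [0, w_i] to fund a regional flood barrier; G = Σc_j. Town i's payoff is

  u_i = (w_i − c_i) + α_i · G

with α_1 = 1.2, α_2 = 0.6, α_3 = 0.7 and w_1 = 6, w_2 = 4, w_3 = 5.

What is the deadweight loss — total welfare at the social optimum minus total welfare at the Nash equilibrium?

13.5

∂u_i/∂c_i = α_i − 1, so town i contributes w_i if α_i > 1, else 0.
α_i > 1 for i ∈ {1}; NE contributions (6, 0, 0), G = 6.
W^NE = Σw_i − G^NE + (Σα_i)·G^NE = 15 + 1.5·6 = 24.
Planner: ∂(Σu_j)/∂c_i = Σα_j − 1 = 1.5 > 0, so everyone contributes w_i; G^SO = 15, W^SO = 15 + 1.5·15 = 37.5.
Deadweight loss = 13.5.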